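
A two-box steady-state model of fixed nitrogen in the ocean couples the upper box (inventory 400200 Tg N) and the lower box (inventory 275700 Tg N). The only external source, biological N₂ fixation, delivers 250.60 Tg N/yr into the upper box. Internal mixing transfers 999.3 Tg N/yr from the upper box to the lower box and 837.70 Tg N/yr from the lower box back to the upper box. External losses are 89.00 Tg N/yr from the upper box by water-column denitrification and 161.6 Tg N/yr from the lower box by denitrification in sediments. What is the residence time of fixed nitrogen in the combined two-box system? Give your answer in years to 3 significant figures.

2700 yr

Residence time in the combined system uses the total inventory and the total *external* removal — internal exchanges between the two boxes cancel.
M_total = 400200 + 275700 = 675900 Tg N.
ΣF_external_out = 89.00 + 161.6 = 250.60 Tg N/yr.
τ = M_total / ΣF_ext = 675900 / 250.60 = 2697 yr.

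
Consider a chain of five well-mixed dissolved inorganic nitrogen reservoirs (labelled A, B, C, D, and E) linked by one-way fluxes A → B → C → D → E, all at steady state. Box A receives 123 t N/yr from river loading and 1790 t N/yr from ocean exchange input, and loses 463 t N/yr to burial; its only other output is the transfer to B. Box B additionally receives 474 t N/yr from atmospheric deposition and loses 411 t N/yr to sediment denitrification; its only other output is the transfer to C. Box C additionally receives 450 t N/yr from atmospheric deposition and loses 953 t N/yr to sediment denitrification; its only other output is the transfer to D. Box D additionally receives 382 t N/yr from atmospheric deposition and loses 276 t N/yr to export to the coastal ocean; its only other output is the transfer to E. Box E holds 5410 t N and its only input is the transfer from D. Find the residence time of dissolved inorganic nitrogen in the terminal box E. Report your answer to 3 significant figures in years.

4.85 yr

Box A: F(A→B) = (123 + 1790) − 463 = 1450.0 t N/yr.
Box B: F(B→C) = (1450.0 + 474) − 411 = 1513.0 t N/yr.
Box C: F(C→D) = (1513.0 + 450) − 953 = 1010.0 t N/yr.
Box D: F(D→E) = (1010.0 + 382) − 276 = 1116.0 t N/yr.
Box E throughput = its input = 1116.0 t N/yr; τ = 5410 / 1116.0 = 4.848 yr.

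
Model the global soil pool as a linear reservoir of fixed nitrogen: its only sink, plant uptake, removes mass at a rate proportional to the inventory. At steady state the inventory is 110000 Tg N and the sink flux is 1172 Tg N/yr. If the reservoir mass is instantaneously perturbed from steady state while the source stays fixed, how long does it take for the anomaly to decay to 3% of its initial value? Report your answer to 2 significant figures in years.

For a linear reservoir the anomaly decays as exp(−t/τ) with τ = M/F = 110000/1172 = 93.86 yr.
exp(−t/τ) = 0.03 ⇒ t = −τ ln(0.03) = 93.86 × 3.507 = 329.1 yr.

330 yr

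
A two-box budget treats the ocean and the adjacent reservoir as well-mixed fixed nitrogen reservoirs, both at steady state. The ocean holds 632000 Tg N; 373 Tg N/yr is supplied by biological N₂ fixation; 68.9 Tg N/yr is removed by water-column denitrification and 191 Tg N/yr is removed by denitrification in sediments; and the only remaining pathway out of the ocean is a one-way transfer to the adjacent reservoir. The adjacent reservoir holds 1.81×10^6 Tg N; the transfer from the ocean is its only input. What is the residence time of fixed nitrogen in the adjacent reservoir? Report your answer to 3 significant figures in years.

16000 yr

Balance the ocean: ΣF_in = 373.00 Tg N/yr.
Transfer to the adjacent reservoir = ΣF_in − (68.9 + 191) = 113.10 Tg N/yr.
At steady state the output of the adjacent reservoir equals its input, 113.10 Tg N/yr.
τ = M / F = 1.81×10^6 / 113.10 = 16000 yr.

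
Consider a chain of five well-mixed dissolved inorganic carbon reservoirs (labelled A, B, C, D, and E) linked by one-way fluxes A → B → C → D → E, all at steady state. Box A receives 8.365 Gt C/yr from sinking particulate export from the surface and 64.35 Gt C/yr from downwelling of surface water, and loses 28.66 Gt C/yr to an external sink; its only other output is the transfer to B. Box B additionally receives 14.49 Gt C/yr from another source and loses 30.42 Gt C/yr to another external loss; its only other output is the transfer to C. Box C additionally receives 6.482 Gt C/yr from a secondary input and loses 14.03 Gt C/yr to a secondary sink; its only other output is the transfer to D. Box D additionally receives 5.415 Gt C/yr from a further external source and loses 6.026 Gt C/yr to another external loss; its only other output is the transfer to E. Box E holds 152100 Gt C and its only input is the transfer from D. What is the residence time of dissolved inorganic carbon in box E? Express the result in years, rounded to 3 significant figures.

7620 yr

Box A: F(A→B) = (8.365 + 64.35) − 28.66 = 44.055 Gt C/yr.
Box B: F(B→C) = (44.055 + 14.49) − 30.42 = 28.125 Gt C/yr.
Box C: F(C→D) = (28.125 + 6.482) − 14.03 = 20.577 Gt C/yr.
Box D: F(D→E) = (20.577 + 5.415) − 6.026 = 19.966 Gt C/yr.
Box E throughput = its input = 19.966 Gt C/yr; τ = 152100 / 19.966 = 7618 yr.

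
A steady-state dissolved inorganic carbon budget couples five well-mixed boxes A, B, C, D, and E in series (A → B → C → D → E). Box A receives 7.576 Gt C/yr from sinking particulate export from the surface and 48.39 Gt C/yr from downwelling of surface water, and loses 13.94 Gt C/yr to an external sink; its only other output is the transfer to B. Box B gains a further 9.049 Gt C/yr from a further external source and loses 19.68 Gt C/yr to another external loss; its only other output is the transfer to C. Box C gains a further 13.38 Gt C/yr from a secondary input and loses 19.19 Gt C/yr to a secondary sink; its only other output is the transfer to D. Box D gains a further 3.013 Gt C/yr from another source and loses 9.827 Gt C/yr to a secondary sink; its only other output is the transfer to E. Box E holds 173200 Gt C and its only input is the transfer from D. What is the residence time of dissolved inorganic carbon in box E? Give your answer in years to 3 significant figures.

Box A: F(A→B) = (7.576 + 48.39) − 13.94 = 42.026 Gt C/yr.
Box B: F(B→C) = (42.026 + 9.049) − 19.68 = 31.395 Gt C/yr.
Box C: F(C→D) = (31.395 + 13.38) − 19.19 = 25.585 Gt C/yr.
Box D: F(D→E) = (25.585 + 3.013) − 9.827 = 18.771 Gt C/yr.
Box E throughput = its input = 18.771 Gt C/yr; τ = 173200 / 18.771 = 9227 yr.

9230 yr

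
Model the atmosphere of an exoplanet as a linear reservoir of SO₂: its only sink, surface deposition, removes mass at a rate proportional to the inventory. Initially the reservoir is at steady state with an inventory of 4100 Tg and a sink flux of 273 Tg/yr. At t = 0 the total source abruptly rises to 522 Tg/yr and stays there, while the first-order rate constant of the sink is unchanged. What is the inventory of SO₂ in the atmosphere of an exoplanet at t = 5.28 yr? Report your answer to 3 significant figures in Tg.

5210 Tg

The sink rate constant is k = F₀/M₀ = 273/4100 = 0.06659 yr⁻¹.
Solving dM/dt = F₁ − kM with M(0) = M₀ gives M(t) = F₁/k + (M₀ − F₁/k)·e^(−kt).
F₁/k = 522/0.06659 = 7839.6 Tg; kt = 0.06659 × 5.28 = 0.3516, e^(−kt) = 0.7036.
M(5.28) = 7839.6 + (4100 − 7839.6) × 0.7036 = 7839.6 − 2631 = 5208.5 Tg.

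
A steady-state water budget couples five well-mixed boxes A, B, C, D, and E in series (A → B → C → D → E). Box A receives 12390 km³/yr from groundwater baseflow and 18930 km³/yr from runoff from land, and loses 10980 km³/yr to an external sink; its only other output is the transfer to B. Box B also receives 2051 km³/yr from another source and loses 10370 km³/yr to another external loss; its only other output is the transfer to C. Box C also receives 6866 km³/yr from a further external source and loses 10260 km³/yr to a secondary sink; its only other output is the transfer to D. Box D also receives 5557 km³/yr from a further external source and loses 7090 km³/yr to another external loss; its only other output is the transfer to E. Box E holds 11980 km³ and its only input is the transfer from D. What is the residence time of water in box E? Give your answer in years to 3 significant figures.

Box A: F(A→B) = (12390 + 18930) − 10980 = 20340 km³/yr.
Box B: F(B→C) = (20340 + 2051) − 10370 = 12021 km³/yr.
Box C: F(C→D) = (12021 + 6866) − 10260 = 8627.0 km³/yr.
Box D: F(D→E) = (8627.0 + 5557) − 7090 = 7094.0 km³/yr.
Box E throughput = its input = 7094.0 km³/yr; τ = 11980 / 7094.0 = 1.689 yr.

1.69 yr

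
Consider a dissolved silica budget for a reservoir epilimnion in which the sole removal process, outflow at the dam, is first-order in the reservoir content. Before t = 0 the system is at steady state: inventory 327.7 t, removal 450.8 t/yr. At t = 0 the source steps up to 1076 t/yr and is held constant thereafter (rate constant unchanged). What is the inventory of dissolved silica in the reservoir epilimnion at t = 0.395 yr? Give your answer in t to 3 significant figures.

τ = M₀/F₀ = 327.7/450.8 = 0.7269 yr; rate constant k = 1/τ.
New steady state M_∞ = F₁/k = F₁·τ = 1076 × 0.7269 = 782.18 t.
M(t) = M_∞ + (M₀ − M_∞)·e^(−t/τ); t/τ = 0.395/0.7269 = 0.5434, so e^(−t/τ) = 0.5808.
M(t) = 782.18 − 454.5 × 0.5808 = 518.23 t.

518 t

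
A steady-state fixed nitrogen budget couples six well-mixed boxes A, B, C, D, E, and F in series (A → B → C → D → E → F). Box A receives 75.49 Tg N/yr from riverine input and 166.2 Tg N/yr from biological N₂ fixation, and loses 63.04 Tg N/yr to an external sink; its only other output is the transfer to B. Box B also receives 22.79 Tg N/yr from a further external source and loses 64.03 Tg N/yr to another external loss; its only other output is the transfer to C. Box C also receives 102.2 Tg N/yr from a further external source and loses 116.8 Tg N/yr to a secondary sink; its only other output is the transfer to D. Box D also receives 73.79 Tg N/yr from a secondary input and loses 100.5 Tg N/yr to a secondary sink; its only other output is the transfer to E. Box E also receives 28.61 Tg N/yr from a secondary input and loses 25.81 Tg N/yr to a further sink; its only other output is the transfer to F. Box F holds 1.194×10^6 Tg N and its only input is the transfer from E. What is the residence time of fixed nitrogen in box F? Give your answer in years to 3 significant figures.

Box A: F(A→B) = (75.49 + 166.2) − 63.04 = 178.65 Tg N/yr.
Box B: F(B→C) = (178.65 + 22.79) − 64.03 = 137.41 Tg N/yr.
Box C: F(C→D) = (137.41 + 102.2) − 116.8 = 122.81 Tg N/yr.
Box D: F(D→E) = (122.81 + 73.79) − 100.5 = 96.100 Tg N/yr.
Box E: F(E→F) = (96.100 + 28.61) − 25.81 = 98.900 Tg N/yr.
Box F throughput = its input = 98.900 Tg N/yr; τ = 1.194×10^6 / 98.900 = 12070 yr.

12100 yr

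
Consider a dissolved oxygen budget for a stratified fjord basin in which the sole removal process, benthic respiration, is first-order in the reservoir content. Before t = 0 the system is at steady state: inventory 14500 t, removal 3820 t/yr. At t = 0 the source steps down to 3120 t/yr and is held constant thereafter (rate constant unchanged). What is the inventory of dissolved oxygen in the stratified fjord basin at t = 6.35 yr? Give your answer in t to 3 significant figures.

The sink rate constant is k = F₀/M₀ = 3820/14500 = 0.2634 yr⁻¹.
Solving dM/dt = F₁ − kM with M(0) = M₀ gives M(t) = F₁/k + (M₀ − F₁/k)·e^(−kt).
F₁/k = 3120/0.2634 = 11843 t; kt = 0.2634 × 6.35 = 1.673, e^(−kt) = 0.1877.
M(6.35) = 11843 + (14500 − 11843) × 0.1877 = 11843 + 498.7 = 12342 t.

12300 t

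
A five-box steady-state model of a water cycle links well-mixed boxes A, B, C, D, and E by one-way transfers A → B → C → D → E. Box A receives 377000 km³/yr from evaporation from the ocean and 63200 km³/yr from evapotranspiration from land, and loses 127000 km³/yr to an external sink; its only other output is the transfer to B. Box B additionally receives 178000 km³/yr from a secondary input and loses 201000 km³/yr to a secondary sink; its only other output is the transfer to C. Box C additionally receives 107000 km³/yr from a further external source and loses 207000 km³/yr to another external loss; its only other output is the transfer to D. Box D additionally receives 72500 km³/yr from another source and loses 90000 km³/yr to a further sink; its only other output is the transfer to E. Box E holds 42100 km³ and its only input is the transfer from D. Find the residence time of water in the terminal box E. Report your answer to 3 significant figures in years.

Box A: F(A→B) = (377000 + 63200) − 127000 = 313200 km³/yr.
Box B: F(B→C) = (313200 + 178000) − 201000 = 290200 km³/yr.
Box C: F(C→D) = (290200 + 107000) − 207000 = 190200 km³/yr.
Box D: F(D→E) = (190200 + 72500) − 90000 = 172700 km³/yr.
Box E throughput = its input = 172700 km³/yr; τ = 42100 / 172700 = 0.2438 yr.

0.244 yr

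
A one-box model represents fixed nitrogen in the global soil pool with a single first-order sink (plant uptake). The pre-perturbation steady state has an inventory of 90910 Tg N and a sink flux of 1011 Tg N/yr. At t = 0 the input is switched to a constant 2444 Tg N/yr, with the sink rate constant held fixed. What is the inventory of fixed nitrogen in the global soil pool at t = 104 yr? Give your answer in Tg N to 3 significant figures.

179000 Tg N

τ = M₀/F₀ = 90910/1011 = 89.92 yr; rate constant k = 1/τ.
New steady state M_∞ = F₁/k = F₁·τ = 2444 × 89.92 = 219770 Tg N.
M(t) = M_∞ + (M₀ − M_∞)·e^(−t/τ); t/τ = 104/89.92 = 1.157, so e^(−t/τ) = 0.3146.
M(t) = 219770 − 128900 × 0.3146 = 179230 Tg N.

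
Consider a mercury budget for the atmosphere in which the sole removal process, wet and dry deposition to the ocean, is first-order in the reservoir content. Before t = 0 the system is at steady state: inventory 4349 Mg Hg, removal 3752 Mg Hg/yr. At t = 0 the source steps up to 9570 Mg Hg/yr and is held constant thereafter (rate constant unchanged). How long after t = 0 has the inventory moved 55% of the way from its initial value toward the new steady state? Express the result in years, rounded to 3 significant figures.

τ = M₀/F₀ = 4349/3752 = 1.159 yr.
The remaining gap fraction is e^(−t/τ); 55% covered ⇒ e^(−t/τ) = 0.450.
t = −τ ln(0.450) = 1.159 × 0.7985 = 0.9256 yr.

0.926 yr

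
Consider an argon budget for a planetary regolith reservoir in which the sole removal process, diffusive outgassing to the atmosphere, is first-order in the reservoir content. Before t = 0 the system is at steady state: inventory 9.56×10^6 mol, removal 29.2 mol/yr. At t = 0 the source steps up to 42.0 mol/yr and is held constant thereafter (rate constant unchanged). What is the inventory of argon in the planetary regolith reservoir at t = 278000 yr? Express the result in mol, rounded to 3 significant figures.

1.20×10^7 mol

The sink rate constant is k = F₀/M₀ = 29.2/9.56×10^6 = 3.054×10^-6 yr⁻¹.
Solving dM/dt = F₁ − kM with M(0) = M₀ gives M(t) = F₁/k + (M₀ − F₁/k)·e^(−kt).
F₁/k = 42.0/3.054×10^-6 = 1.3751×10^7 mol; kt = 3.054×10^-6 × 278000 = 0.8491, e^(−kt) = 0.4278.
M(278000) = 1.3751×10^7 + (9.56×10^6 − 1.3751×10^7) × 0.4278 = 1.3751×10^7 − 1.793×10^6 = 1.1958×10^7 mol.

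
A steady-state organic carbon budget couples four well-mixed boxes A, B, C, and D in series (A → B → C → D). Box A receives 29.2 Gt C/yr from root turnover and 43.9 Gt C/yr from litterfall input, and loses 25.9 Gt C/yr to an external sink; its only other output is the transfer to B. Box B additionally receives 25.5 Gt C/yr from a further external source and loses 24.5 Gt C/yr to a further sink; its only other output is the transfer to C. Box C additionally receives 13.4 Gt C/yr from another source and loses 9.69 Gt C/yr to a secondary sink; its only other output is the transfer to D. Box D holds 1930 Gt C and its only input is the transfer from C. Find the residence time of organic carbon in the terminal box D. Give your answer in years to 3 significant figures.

Box A: F(A→B) = (29.2 + 43.9) − 25.9 = 47.200 Gt C/yr.
Box B: F(B→C) = (47.200 + 25.5) − 24.5 = 48.200 Gt C/yr.
Box C: F(C→D) = (48.200 + 13.4) − 9.69 = 51.910 Gt C/yr.
Box D throughput = its input = 51.910 Gt C/yr; τ = 1930 / 51.910 = 37.18 yr.

37.2 yr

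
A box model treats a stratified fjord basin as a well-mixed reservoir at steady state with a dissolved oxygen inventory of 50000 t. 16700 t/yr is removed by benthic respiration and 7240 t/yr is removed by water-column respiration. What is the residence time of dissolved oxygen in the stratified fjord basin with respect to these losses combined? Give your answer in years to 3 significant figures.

2.09 yr

Total removal = 16700 + 7240 = 23940 t/yr.
τ = M / ΣF_out = 50000 / 23940 = 2.089 yr.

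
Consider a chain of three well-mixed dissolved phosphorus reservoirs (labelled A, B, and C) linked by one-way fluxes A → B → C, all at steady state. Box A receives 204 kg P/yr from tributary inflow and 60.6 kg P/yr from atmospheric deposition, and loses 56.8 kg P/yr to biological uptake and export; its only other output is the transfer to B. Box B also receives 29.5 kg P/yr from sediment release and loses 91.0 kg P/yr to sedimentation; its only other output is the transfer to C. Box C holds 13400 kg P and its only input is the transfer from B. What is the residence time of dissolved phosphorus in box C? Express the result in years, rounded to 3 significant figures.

91.6 yr

Box A: F(A→B) = (204 + 60.6) − 56.8 = 207.80 kg P/yr.
Box B: F(B→C) = (207.80 + 29.5) − 91.0 = 146.30 kg P/yr.
Box C throughput = its input = 146.30 kg P/yr; τ = 13400 / 146.30 = 91.59 yr.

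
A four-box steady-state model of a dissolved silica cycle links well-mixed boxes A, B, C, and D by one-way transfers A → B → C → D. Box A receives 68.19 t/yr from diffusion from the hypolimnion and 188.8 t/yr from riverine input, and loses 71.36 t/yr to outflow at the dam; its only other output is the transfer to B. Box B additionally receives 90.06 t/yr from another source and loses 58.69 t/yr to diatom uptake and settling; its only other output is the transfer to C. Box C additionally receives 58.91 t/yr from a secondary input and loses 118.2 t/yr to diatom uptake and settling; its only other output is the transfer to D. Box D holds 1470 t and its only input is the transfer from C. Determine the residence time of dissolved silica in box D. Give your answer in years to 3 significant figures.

Box A: F(A→B) = (68.19 + 188.8) − 71.36 = 185.63 t/yr.
Box B: F(B→C) = (185.63 + 90.06) − 58.69 = 217.00 t/yr.
Box C: F(C→D) = (217.00 + 58.91) − 118.2 = 157.71 t/yr.
Box D throughput = its input = 157.71 t/yr; τ = 1470 / 157.71 = 9.321 yr.

9.32 yr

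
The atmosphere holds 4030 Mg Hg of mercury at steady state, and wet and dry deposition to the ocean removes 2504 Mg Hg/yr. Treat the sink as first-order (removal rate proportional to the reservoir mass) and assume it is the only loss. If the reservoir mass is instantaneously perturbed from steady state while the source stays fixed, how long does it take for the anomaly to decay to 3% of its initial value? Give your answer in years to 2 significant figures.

5.6 yr

For a linear reservoir the anomaly decays as exp(−t/τ) with τ = M/F = 4030/2504 = 1.609 yr.
exp(−t/τ) = 0.03 ⇒ t = −τ ln(0.03) = 1.609 × 3.507 = 5.644 yr.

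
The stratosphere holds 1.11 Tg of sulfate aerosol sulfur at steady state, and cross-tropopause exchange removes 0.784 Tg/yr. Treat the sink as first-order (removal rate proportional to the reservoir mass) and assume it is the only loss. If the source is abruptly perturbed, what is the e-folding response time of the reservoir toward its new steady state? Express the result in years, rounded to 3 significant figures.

For a linear reservoir the response time equals the residence time τ = M/F.
τ = 1.11 / 0.784 = 1.416 yr.

1.42 yr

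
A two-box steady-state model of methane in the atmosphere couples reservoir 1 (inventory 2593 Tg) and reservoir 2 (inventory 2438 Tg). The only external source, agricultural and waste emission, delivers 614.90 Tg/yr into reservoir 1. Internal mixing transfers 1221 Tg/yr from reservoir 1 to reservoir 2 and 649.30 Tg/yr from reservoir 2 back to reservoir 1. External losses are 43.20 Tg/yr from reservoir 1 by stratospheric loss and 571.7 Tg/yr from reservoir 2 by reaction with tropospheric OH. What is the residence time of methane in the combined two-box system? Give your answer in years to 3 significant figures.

Treat the two boxes together as one reservoir: the mixing fluxes between them are internal recycling, so τ = ΣM / Σ(external losses).
M_total = 2593 + 2438 = 5031.0 Tg.
ΣF_external_out = 43.20 + 571.7 = 614.90 Tg/yr.
τ = M_total / ΣF_ext = 5031.0 / 614.90 = 8.182 yr.

8.18 yr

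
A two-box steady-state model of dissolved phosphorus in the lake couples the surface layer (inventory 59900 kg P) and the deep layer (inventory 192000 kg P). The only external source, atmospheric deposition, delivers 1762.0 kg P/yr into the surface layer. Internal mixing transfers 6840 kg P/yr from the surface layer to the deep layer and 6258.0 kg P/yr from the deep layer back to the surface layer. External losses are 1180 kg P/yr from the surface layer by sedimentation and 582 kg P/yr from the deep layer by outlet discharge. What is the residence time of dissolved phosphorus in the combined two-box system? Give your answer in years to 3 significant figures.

143 yr

Treat the two boxes together as one reservoir: the mixing fluxes between them are internal recycling, so τ = ΣM / Σ(external losses).
M_total = 59900 + 192000 = 251900 kg P.
ΣF_external_out = 1180 + 582 = 1762.0 kg P/yr.
τ = M_total / ΣF_ext = 251900 / 1762.0 = 143.0 yr.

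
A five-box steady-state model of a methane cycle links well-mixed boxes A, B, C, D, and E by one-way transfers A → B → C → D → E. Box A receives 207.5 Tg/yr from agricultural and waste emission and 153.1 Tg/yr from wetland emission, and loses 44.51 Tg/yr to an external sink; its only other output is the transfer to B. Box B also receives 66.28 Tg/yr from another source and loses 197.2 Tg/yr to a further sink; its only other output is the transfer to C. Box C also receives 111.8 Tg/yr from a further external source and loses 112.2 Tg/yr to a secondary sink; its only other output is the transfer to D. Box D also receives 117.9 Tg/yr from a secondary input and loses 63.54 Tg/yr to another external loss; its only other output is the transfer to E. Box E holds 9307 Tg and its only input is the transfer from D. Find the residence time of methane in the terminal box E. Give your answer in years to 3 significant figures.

38.9 yr

Box A: F(A→B) = (207.5 + 153.1) − 44.51 = 316.09 Tg/yr.
Box B: F(B→C) = (316.09 + 66.28) − 197.2 = 185.17 Tg/yr.
Box C: F(C→D) = (185.17 + 111.8) − 112.2 = 184.77 Tg/yr.
Box D: F(D→E) = (184.77 + 117.9) − 63.54 = 239.13 Tg/yr.
Box E throughput = its input = 239.13 Tg/yr; τ = 9307 / 239.13 = 38.92 yr.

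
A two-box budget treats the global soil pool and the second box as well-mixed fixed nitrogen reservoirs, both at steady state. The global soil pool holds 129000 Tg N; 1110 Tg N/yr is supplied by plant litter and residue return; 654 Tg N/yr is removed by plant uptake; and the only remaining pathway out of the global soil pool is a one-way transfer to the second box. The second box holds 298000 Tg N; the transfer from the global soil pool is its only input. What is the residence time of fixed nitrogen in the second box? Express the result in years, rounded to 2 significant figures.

650 yr

Balance the global soil pool: ΣF_in = 1110.0 Tg N/yr.
Transfer to the second box = ΣF_in − (654) = 456.00 Tg N/yr.
At steady state the output of the second box equals its input, 456.00 Tg N/yr.
τ = M / F = 298000 / 456.00 = 653.5 yr.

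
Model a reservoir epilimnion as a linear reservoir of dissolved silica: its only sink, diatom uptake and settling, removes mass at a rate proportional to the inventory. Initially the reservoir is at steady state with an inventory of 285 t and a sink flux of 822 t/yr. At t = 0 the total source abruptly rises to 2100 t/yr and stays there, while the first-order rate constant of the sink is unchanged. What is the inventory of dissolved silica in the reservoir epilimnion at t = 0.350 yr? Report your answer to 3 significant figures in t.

567 t

τ = M₀/F₀ = 285/822 = 0.3467 yr; rate constant k = 1/τ.
New steady state M_∞ = F₁/k = F₁·τ = 2100 × 0.3467 = 728.10 t.
M(t) = M_∞ + (M₀ − M_∞)·e^(−t/τ); t/τ = 0.350/0.3467 = 1.009, so e^(−t/τ) = 0.3644.
M(t) = 728.10 − 443.1 × 0.3644 = 566.63 t.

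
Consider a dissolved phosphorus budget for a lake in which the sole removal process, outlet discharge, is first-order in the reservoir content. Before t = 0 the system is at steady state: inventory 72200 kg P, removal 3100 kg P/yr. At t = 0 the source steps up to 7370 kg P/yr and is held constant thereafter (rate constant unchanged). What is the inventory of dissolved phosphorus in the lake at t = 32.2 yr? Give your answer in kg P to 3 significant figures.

147000 kg P

τ = M₀/F₀ = 72200/3100 = 23.29 yr; rate constant k = 1/τ.
New steady state M_∞ = F₁/k = F₁·τ = 7370 × 23.29 = 171650 kg P.
M(t) = M_∞ + (M₀ − M_∞)·e^(−t/τ); t/τ = 32.2/23.29 = 1.383, so e^(−t/τ) = 0.2509.
M(t) = 171650 − 99450 × 0.2509 = 146690 kg P.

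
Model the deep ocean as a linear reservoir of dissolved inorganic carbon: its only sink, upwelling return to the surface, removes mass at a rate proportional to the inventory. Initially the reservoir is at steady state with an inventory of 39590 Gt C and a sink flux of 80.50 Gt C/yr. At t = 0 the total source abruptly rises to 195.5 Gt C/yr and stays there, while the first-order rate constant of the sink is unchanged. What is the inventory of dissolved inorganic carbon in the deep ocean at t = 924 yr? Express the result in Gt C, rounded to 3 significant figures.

87500 Gt C

Residence time τ = M₀/F₀ = 491.8 yr. The eventual steady state is M_∞ = M₀·(F₁/F₀) = 39590 × 195.5/80.50 = 96147 Gt C.
The anomaly ΔM(t) = M(t) − M_∞ decays as ΔM₀·e^(−t/τ) with ΔM₀ = 39590 − 96147 = −56560 Gt C.
At t = 924 yr, e^(−t/τ) = e^(−1.879) = 0.1528, so ΔM = −8640 Gt C and M = 96147 − 8640 = 87507 Gt C.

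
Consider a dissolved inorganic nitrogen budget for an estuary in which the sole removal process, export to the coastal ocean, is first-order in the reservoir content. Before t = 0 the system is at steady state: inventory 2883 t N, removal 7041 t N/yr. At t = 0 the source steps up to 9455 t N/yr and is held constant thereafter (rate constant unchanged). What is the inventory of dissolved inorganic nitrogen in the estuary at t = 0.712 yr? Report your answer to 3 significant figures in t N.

The sink rate constant is k = F₀/M₀ = 7041/2883 = 2.442 yr⁻¹.
Solving dM/dt = F₁ − kM with M(0) = M₀ gives M(t) = F₁/k + (M₀ − F₁/k)·e^(−kt).
F₁/k = 9455/2.442 = 3871.4 t N; kt = 2.442 × 0.712 = 1.739, e^(−kt) = 0.1757.
M(0.712) = 3871.4 + (2883 − 3871.4) × 0.1757 = 3871.4 − 173.7 = 3697.7 t N.

3700 t N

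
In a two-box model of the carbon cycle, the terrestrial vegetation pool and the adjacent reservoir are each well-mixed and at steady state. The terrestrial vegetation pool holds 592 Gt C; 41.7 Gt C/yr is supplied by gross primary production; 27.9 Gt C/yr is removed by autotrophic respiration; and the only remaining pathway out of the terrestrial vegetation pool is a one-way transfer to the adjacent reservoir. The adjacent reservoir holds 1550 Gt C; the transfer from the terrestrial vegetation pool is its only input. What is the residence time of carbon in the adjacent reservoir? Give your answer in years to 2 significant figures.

Balance the terrestrial vegetation pool: ΣF_in = 41.700 Gt C/yr.
Transfer to the adjacent reservoir = ΣF_in − (27.9) = 13.800 Gt C/yr.
At steady state the output of the adjacent reservoir equals its input, 13.800 Gt C/yr.
τ = M / F = 1550 / 13.800 = 112.3 yr.

110 yr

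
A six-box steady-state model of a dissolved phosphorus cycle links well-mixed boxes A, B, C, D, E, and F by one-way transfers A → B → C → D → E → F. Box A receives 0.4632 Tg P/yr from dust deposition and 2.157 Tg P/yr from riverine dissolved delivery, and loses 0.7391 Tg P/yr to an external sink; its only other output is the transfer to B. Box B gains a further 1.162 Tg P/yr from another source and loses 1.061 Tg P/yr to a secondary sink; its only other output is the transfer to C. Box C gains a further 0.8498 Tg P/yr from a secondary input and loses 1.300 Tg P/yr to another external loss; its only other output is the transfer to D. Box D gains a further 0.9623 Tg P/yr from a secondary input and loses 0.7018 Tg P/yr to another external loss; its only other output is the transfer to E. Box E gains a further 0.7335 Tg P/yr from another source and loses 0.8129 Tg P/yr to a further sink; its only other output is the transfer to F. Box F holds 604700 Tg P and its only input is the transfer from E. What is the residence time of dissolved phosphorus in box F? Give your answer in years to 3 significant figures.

Box A: F(A→B) = (0.4632 + 2.157) − 0.7391 = 1.8811 Tg P/yr.
Box B: F(B→C) = (1.8811 + 1.162) − 1.061 = 1.9821 Tg P/yr.
Box C: F(C→D) = (1.9821 + 0.8498) − 1.300 = 1.5319 Tg P/yr.
Box D: F(D→E) = (1.5319 + 0.9623) − 0.7018 = 1.7924 Tg P/yr.
Box E: F(E→F) = (1.7924 + 0.7335) − 0.8129 = 1.7130 Tg P/yr.
Box F throughput = its input = 1.7130 Tg P/yr; τ = 604700 / 1.7130 = 353000 yr.

353000 yr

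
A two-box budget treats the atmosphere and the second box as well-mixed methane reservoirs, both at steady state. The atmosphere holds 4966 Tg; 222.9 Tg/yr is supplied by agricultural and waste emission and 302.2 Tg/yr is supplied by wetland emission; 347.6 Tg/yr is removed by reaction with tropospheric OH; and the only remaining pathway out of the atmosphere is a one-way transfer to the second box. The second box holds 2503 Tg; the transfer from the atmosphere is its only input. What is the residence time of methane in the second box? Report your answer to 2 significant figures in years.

Balance the atmosphere: ΣF_in = 222.9 + 302.2 = 525.10 Tg/yr.
Transfer to the second box = ΣF_in − (347.6) = 177.50 Tg/yr.
At steady state the output of the second box equals its input, 177.50 Tg/yr.
τ = M / F = 2503 / 177.50 = 14.10 yr.

14 yr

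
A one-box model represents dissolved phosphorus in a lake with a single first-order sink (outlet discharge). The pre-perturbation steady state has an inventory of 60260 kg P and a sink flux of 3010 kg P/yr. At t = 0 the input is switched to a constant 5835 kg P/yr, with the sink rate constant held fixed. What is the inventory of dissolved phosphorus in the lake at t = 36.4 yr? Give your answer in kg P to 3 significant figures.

Residence time τ = M₀/F₀ = 20.02 yr. The eventual steady state is M_∞ = M₀·(F₁/F₀) = 60260 × 5835/3010 = 116820 kg P.
The anomaly ΔM(t) = M(t) − M_∞ decays as ΔM₀·e^(−t/τ) with ΔM₀ = 60260 − 116820 = −56560 kg P.
At t = 36.4 yr, e^(−t/τ) = e^(−1.818) = 0.1623, so ΔM = −9180 kg P and M = 116820 − 9180 = 107640 kg P.

108000 kg P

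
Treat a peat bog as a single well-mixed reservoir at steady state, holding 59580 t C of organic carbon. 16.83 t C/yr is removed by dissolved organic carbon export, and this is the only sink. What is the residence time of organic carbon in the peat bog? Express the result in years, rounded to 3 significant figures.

3540 yr

τ = M / F = 59580 / 16.83 = 3540 yr.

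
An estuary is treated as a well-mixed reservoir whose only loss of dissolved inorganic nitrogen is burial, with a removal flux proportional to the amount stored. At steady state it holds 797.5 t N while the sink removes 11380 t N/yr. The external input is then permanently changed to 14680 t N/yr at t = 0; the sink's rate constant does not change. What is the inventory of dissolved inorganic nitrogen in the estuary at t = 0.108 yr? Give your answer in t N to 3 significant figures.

979 t N

Residence time τ = M₀/F₀ = 0.07008 yr. The eventual steady state is M_∞ = M₀·(F₁/F₀) = 797.5 × 14680/11380 = 1028.8 t N.
The anomaly ΔM(t) = M(t) − M_∞ decays as ΔM₀·e^(−t/τ) with ΔM₀ = 797.5 − 1028.8 = −231.3 t N.
At t = 0.108 yr, e^(−t/τ) = e^(−1.541) = 0.2141, so ΔM = −49.52 t N and M = 1028.8 − 49.52 = 979.24 t N.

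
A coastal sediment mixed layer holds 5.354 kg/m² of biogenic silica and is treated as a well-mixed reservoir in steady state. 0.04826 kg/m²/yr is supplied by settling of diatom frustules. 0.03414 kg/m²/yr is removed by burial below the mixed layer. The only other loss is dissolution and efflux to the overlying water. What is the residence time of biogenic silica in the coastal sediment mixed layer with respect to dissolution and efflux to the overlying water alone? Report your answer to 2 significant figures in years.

At steady state ΣF_in = ΣF_out.
ΣF_in = 0.048260 kg/m²/yr.
Dissolution and efflux to the overlying water flux = ΣF_in − (0.03414) = 0.048260 − 0.03414 = 0.01412 kg/m²/yr.
τ = M / F = 5.354 / 0.01412 = 379.2 yr.

380 yr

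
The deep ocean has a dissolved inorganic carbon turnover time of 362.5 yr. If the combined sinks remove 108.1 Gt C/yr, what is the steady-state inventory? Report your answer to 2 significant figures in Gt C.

τ = M/F ⇒ M = τ × F = 362.5 × 108.1 = 39190 Gt C.

39000 Gt C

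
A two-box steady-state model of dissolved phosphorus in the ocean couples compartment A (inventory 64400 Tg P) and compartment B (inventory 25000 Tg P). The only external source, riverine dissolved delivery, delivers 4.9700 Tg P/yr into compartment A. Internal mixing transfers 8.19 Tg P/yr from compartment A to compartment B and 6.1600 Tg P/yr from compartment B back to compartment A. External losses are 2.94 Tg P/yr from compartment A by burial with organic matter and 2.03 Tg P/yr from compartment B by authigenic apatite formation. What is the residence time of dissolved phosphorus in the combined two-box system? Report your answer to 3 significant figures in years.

For the system as a whole, the A↔B exchange is internal and contributes nothing to the throughput; only the external sinks remove mass.
M_total = 64400 + 25000 = 89400 Tg P.
ΣF_external_out = 2.94 + 2.03 = 4.9700 Tg P/yr.
τ = M_total / ΣF_ext = 89400 / 4.9700 = 17990 yr.

18000 yr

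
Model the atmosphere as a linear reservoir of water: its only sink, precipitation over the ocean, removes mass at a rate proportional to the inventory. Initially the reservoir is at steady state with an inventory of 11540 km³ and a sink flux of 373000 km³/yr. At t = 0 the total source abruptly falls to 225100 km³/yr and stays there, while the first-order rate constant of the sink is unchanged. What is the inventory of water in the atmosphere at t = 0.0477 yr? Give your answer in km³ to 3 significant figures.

7940 km³

τ = M₀/F₀ = 11540/373000 = 0.03094 yr; rate constant k = 1/τ.
New steady state M_∞ = F₁/k = F₁·τ = 225100 × 0.03094 = 6964.2 km³.
M(t) = M_∞ + (M₀ − M_∞)·e^(−t/τ); t/τ = 0.0477/0.03094 = 1.542, so e^(−t/τ) = 0.2140.
M(t) = 6964.2 + 4576 × 0.2140 = 7943.4 km³.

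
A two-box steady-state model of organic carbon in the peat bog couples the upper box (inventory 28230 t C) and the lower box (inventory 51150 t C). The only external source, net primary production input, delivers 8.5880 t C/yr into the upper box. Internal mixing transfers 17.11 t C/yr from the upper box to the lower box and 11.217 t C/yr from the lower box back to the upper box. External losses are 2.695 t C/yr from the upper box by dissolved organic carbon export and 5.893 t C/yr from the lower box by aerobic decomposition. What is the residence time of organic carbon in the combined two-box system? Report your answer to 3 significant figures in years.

9240 yr

Treat the two boxes together as one reservoir: the mixing fluxes between them are internal recycling, so τ = ΣM / Σ(external losses).
M_total = 28230 + 51150 = 79380 t C.
ΣF_external_out = 2.695 + 5.893 = 8.5880 t C/yr.
τ = M_total / ΣF_ext = 79380 / 8.5880 = 9243 yr.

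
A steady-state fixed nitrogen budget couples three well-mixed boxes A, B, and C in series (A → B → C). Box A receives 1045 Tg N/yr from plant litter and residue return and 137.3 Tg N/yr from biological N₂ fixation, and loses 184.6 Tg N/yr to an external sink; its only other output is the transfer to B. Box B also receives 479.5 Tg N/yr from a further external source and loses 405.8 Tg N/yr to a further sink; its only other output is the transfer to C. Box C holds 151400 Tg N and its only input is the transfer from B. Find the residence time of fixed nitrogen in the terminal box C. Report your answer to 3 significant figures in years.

141 yr

Box A: F(A→B) = (1045 + 137.3) − 184.6 = 997.70 Tg N/yr.
Box B: F(B→C) = (997.70 + 479.5) − 405.8 = 1071.4 Tg N/yr.
Box C throughput = its input = 1071.4 Tg N/yr; τ = 151400 / 1071.4 = 141.3 yr.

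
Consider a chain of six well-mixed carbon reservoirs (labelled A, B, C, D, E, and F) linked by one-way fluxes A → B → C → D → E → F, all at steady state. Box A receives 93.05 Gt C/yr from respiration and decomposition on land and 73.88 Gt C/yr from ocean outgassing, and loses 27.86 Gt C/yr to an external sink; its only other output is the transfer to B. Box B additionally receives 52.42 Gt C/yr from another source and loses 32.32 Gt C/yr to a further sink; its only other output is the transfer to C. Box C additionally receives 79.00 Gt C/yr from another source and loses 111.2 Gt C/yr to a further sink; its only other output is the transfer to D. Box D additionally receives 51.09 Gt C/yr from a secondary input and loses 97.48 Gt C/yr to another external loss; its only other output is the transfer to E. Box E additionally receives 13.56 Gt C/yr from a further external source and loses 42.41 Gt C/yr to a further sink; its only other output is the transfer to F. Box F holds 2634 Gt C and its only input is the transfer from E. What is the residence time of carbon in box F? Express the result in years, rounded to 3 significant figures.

50.9 yr

Box A: F(A→B) = (93.05 + 73.88) − 27.86 = 139.07 Gt C/yr.
Box B: F(B→C) = (139.07 + 52.42) − 32.32 = 159.17 Gt C/yr.
Box C: F(C→D) = (159.17 + 79.00) − 111.2 = 126.97 Gt C/yr.
Box D: F(D→E) = (126.97 + 51.09) − 97.48 = 80.580 Gt C/yr.
Box E: F(E→F) = (80.580 + 13.56) − 42.41 = 51.730 Gt C/yr.
Box F throughput = its input = 51.730 Gt C/yr; τ = 2634 / 51.730 = 50.92 yr.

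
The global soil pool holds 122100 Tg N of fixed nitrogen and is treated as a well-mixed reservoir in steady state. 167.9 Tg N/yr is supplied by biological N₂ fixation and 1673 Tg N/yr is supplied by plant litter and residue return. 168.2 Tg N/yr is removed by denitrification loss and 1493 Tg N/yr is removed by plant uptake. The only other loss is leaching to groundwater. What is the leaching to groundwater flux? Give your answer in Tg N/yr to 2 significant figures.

180 Tg N/yr

At steady state ΣF_in = ΣF_out.
ΣF_in = 167.9 + 1673 = 1840.9 Tg N/yr.
Leaching to groundwater flux = ΣF_in − (168.2 + 1493) = 1840.9 − 1661 = 179.7 Tg N/yr.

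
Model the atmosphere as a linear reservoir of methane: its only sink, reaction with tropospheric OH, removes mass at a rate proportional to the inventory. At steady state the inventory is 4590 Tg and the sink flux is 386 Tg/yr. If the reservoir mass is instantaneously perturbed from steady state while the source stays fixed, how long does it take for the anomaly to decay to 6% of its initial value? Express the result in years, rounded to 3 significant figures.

33.5 yr

For a linear reservoir the anomaly decays as exp(−t/τ) with τ = M/F = 4590/386 = 11.89 yr.
exp(−t/τ) = 0.06 ⇒ t = −τ ln(0.06) = 11.89 × 2.813 = 33.45 yr.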